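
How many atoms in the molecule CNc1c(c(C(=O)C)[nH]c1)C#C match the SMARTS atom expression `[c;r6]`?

0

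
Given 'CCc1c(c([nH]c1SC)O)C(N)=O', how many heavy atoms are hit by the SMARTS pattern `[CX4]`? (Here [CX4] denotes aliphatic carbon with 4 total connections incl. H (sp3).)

3

Check the 13 heavy atoms by environment: 1× n (aromatic, X3) → no; 4× c (aromatic, X3) → no; 1× S (X2) → no; 3× C (X4) → match; 1× C (X3) → no; 1× O (X1) → no; 1× N (X3) → no; 1× O (X2) → no.
That gives 3 matching atoms.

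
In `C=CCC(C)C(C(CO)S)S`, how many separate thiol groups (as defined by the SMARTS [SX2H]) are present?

2

[SX2H] is the SMARTS for a thiol: an aliphatic sulfur with two connections, one being H.
The molecule carries 2 separate instances of a thiol (-SH) meeting every constraint; each maps to a distinct set of atoms, giving 2 matches.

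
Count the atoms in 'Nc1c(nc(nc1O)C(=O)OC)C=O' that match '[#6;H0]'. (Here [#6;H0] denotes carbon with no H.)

The query [#6;H0] means: any carbon with no attached hydrogen.
Check the 14 heavy atoms by environment: 2× n (aromatic, H0) → no; 4× c (aromatic, H0) → match; 1× C (H0) → match; 3× O (H0) → no; 1× C (H3) → no; 1× O (H1) → no; 1× N (H2) → no; 1× C (H1) → no.
Summing the matching environments: 4 + 1 = 5 matching atoms.

5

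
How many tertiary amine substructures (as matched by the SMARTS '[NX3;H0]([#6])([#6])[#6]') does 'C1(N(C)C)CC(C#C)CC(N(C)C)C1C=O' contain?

[NX3;H0]([#6])([#6])[#6] is the SMARTS for a tertiary amine: a trivalent nitrogen with no H, bonded to three carbons.
The molecule carries 2 separate instances of a dimethylamino group (-N(CH3)2) meeting every constraint; each maps to a distinct set of atoms, giving 2 matches.

2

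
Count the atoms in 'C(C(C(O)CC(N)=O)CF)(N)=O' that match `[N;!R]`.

2

Check the 12 heavy atoms by environment: 6× C (acyclic) → no; 3× O (acyclic) → no; 2× N (acyclic) → match; 1× F (acyclic) → no.
That gives 2 matching atoms.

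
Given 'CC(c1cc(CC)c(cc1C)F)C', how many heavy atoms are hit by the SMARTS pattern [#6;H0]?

4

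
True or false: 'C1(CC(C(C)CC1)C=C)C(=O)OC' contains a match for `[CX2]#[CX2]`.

False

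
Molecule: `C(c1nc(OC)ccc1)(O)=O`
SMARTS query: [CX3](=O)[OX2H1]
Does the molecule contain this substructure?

Yes

The pattern [CX3](=O)[OX2H1] describes an sp2 carbon double-bonded to O and single-bonded to an -OH oxygen — a carboxylic acid.
The molecule carries a carboxylic acid group (-C(=O)OH), whose atoms satisfy every constraint of the query, so the pattern matches.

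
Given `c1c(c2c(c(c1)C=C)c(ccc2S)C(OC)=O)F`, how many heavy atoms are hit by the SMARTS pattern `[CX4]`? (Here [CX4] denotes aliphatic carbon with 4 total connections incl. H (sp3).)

1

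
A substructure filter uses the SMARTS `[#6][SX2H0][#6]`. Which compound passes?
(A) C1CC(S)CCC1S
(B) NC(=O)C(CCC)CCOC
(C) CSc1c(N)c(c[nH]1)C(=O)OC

C

[#6][SX2H0][#6] describes an aliphatic sulfur bridging two carbons with no H on the sulfur (a thioether).
(A) has a thiol (-SH) but the sulfur has H1, not H0 bridging two carbons.
(B) has a methoxy ether (-OCH3) but the bridging atom is O, not S.
(C) contains a methylthio ether (-SCH3), which satisfies every atom and bond constraint.
So the answer is (C).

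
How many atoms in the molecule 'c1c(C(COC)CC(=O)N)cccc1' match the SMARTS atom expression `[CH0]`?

1

The query [CH0] means: aliphatic carbon with no attached hydrogen.
Check the 14 heavy atoms by environment: 2× C (H2) → no; 1× C (H1) → no; 2× O (H0) → no; 1× C (H3) → no; 1× C (H0) → match; 1× N (H2) → no; 1× c (aromatic, H0) → no; 5× c (aromatic, H1) → no.
That gives 1 matching atom.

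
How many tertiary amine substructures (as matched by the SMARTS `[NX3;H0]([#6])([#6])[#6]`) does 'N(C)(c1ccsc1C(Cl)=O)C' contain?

1

[NX3;H0]([#6])([#6])[#6] is the SMARTS for a tertiary amine: a trivalent nitrogen with no H, bonded to three carbons.
Exactly one fragment in the molecule meets all constraints, giving 1 match.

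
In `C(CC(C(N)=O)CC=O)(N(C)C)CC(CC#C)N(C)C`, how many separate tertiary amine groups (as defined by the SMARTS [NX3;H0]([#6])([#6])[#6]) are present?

2

[NX3;H0]([#6])([#6])[#6] is the SMARTS for a tertiary amine: a trivalent nitrogen with no H, bonded to three carbons.
The molecule carries 2 separate instances of a dimethylamino group (-N(CH3)2) meeting every constraint; each maps to a distinct set of atoms, giving 2 matches.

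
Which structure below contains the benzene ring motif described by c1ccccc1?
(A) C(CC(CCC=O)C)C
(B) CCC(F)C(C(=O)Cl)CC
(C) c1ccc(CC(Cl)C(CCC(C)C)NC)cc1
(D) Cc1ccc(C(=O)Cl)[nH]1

c1ccccc1 describes six aromatic carbons in a ring (a benzene ring).
(A) has a methyl group (-CH3) but no six-membered all-carbon aromatic ring is present.
(B) has a methyl group (-CH3) but no six-membered all-carbon aromatic ring is present.
(C) contains a phenyl ring, which satisfies every atom and bond constraint.
(D) has a methyl group (-CH3) but no six-membered all-carbon aromatic ring is present.
So the answer is (C).

C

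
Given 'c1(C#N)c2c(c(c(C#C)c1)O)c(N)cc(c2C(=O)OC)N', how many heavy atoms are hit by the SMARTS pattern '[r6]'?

Check the 21 heavy atoms by environment: 10× c (aromatic, in 6-ring) → match; 3× N (acyclic) → no; 5× C (acyclic) → no; 3× O (acyclic) → no.
That gives 10 matching atoms.

10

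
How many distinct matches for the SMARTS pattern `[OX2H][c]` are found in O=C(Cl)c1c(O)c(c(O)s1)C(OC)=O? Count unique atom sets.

[OX2H][c] is the SMARTS for a phenol: a hydroxyl oxygen attached to an aromatic carbon.
The molecule carries 2 separate instances of a hydroxyl group (-OH) meeting every constraint; each maps to a distinct set of atoms, giving 2 matches.

2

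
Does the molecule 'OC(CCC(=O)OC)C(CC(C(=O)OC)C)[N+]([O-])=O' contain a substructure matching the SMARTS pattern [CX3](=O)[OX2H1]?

No

The pattern [CX3](=O)[OX2H1] describes an sp2 carbon double-bonded to O and single-bonded to an -OH oxygen — a carboxylic acid.
The closest candidate here is a methyl-ester group (-C(=O)OCH3), but the singly-bonded O has no H (OX2H0, not OX2H1). No other fragment satisfies the full query, so there is no match.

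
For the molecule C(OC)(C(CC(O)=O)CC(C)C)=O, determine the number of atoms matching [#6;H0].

The query [#6;H0] means: any carbon with no attached hydrogen.
Check the 13 heavy atoms by environment: 2× C (H2) → no; 2× C (H1) → no; 2× C (H0) → match; 3× O (H0) → no; 1× O (H1) → no; 3× C (H3) → no.
That gives 2 matching atoms.

2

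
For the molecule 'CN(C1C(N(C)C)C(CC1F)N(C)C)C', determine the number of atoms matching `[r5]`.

5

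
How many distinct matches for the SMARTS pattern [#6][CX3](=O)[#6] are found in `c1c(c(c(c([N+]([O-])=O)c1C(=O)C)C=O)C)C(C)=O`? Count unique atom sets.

[#6][CX3](=O)[#6] is the SMARTS for a ketone: a carbonyl carbon (no H) flanked by two carbons.
The molecule carries 2 separate instances of an acetyl/ketone group (-C(=O)CH3) meeting every constraint; each maps to a distinct set of atoms, giving 2 matches.

2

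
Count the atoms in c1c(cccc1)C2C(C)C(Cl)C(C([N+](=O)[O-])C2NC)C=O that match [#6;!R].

3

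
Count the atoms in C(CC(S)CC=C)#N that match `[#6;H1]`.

2

Check the 8 heavy atoms by environment: 3× C (H2) → no; 2× C (H1) → match; 1× C (H0) → no; 1× N (H0) → no; 1× S (H1) → no.
That gives 2 matching atoms.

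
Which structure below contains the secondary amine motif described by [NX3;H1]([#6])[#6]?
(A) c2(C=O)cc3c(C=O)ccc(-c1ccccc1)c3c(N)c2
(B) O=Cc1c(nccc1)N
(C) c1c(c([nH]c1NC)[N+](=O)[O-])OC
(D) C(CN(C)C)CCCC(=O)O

[NX3;H1]([#6])[#6] describes a trivalent nitrogen with one H, bonded to two carbons (a secondary amine).
(A) has a primary amino group (-NH2) but the nitrogen has H2 and only one carbon neighbour.
(B) has a primary amino group (-NH2) but the nitrogen has H2 and only one carbon neighbour.
(C) contains an N-methylamino group (-NHCH3), which satisfies every atom and bond constraint.
(D) has a dimethylamino group (-N(CH3)2) but the nitrogen has H0, not H1.
So the answer is (C).

C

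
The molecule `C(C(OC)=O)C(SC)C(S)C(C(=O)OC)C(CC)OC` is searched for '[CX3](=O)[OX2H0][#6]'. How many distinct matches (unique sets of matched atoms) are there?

[CX3](=O)[OX2H0][#6] is the SMARTS for an ester: a carbonyl carbon bonded to an oxygen that is itself bonded to carbon (no H on that O).
The molecule carries 2 separate instances of a methyl-ester group (-C(=O)OCH3) meeting every constraint; each maps to a distinct set of atoms, giving 2 matches.

2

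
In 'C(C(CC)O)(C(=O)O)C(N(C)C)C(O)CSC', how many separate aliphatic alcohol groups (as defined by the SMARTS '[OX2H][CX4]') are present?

2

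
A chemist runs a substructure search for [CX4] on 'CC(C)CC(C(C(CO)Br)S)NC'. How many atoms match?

9

The query [CX4] means: C with X4: aliphatic carbon with exactly 4 total connections (bonds + H).
Check the 13 heavy atoms by environment: 9× C (X4) → match; 1× O (X2) → no; 1× Br (X1) → no; 1× N (X3) → no; 1× S (X2) → no.
That gives 9 matching atoms.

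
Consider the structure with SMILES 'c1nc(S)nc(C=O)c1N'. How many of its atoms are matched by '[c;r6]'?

4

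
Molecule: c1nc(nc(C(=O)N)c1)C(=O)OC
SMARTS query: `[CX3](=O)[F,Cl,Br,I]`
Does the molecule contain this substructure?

No

The pattern [CX3](=O)[F,Cl,Br,I] describes a carbonyl carbon bonded to a halogen — an acyl halide.
The closest candidate here is a methyl-ester group (-C(=O)OCH3), but the carbonyl is bonded to -O-C, not to a halogen. No other fragment satisfies the full query, so there is no match.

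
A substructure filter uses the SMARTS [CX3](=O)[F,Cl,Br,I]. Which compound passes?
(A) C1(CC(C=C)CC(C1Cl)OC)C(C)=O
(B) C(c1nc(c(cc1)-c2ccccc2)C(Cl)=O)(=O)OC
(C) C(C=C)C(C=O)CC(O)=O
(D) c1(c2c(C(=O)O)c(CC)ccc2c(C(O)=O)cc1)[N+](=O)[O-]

B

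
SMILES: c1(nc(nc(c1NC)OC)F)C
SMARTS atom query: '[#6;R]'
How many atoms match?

4

Check the 12 heavy atoms by environment: 2× n (aromatic, in 6-ring) → no; 4× c (aromatic, in 6-ring) → match; 1× O (acyclic) → no; 3× C (acyclic) → no; 1× F (acyclic) → no; 1× N (acyclic) → no.
That gives 4 matching atoms.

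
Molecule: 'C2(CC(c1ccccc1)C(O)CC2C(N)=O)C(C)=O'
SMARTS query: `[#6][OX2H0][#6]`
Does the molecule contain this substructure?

No

The pattern [#6][OX2H0][#6] describes an aliphatic oxygen bridging two carbons with no H on the oxygen — an ether.
The closest candidate here is a hydroxyl group (-OH), but the oxygen has H1, not H0 bridging two carbons. No other fragment satisfies the full query, so there is no match.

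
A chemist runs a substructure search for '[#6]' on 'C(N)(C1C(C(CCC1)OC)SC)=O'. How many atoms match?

9

The query [#6] means: #6 matches any atom with atomic number 6 (carbon, aromatic or aliphatic).
Check the 13 heavy atoms by environment: 9× C → match; 2× O → no; 1× N → no; 1× S → no.
That gives 9 matching atoms.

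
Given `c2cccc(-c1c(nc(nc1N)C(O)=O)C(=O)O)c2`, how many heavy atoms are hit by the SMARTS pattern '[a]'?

Check the 19 heavy atoms by environment: 2× n (aromatic) → match; 10× c (aromatic) → match; 1× N → no; 2× C → no; 4× O → no.
Summing the matching environments: 2 + 10 = 12 matching atoms.

12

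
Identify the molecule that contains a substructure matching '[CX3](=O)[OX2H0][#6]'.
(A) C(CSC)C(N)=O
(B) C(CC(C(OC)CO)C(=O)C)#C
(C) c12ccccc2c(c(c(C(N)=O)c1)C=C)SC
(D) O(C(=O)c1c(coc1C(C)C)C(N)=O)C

D

[CX3](=O)[OX2H0][#6] describes a carbonyl carbon bonded to an oxygen that is itself bonded to carbon (no H on that O) (an ester).
(A) has a primary amide (-C(=O)NH2) but the carbonyl is bonded to N, not to an O-C linkage.
(B) has a methoxy ether (-OCH3) but the ether oxygen is not adjacent to a C=O carbon.
(C) has a primary amide (-C(=O)NH2) but the carbonyl is bonded to N, not to an O-C linkage.
(D) contains a methyl-ester group (-C(=O)OCH3), which satisfies every atom and bond constraint.
So the answer is (D).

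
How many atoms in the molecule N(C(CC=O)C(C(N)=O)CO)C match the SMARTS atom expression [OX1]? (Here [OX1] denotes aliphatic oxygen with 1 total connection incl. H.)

2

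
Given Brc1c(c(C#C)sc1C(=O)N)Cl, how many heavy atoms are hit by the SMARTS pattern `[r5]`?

5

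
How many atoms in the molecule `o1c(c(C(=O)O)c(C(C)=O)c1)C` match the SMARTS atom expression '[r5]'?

The query [r5] means: r5 matches atoms in a five-membered ring.
Check the 12 heavy atoms by environment: 1× o (aromatic, in 5-ring) → match; 4× c (aromatic, in 5-ring) → match; 4× C (acyclic) → no; 3× O (acyclic) → no.
Summing the matching environments: 1 + 4 = 5 matching atoms.

5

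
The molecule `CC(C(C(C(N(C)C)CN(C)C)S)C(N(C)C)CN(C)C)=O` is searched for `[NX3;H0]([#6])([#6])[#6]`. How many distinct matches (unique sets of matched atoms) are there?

4

[NX3;H0]([#6])([#6])[#6] is the SMARTS for a tertiary amine: a trivalent nitrogen with no H, bonded to three carbons.
The molecule carries 4 separate instances of a dimethylamino group (-N(CH3)2) meeting every constraint; each maps to a distinct set of atoms, giving 4 matches.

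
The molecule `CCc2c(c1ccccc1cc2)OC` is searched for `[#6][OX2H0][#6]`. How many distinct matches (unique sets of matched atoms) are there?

[#6][OX2H0][#6] is the SMARTS for an ether: an aliphatic oxygen bridging two carbons with no H on the oxygen.
Exactly one fragment in the molecule meets all constraints, giving 1 match.

1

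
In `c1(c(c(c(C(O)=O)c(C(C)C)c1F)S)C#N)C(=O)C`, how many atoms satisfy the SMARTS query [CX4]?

The query [CX4] means: C with X4: aliphatic carbon with exactly 4 total connections (bonds + H).
Check the 19 heavy atoms by environment: 6× c (aromatic, X3) → no; 1× S (X2) → no; 1× C (X2) → no; 1× N (X1) → no; 2× C (X3) → no; 2× O (X1) → no; 4× C (X4) → match; 1× F (X1) → no; 1× O (X2) → no.
That gives 4 matching atoms.

4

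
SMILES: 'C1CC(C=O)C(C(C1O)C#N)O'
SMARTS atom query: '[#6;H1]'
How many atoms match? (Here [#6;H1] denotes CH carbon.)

5

The query [#6;H1] means: any carbon bearing exactly one hydrogen.
Check the 12 heavy atoms by environment: 5× C (H1) → match; 2× C (H2) → no; 1× C (H0) → no; 1× N (H0) → no; 2× O (H1) → no; 1× O (H0) → no.
That gives 5 matching atoms.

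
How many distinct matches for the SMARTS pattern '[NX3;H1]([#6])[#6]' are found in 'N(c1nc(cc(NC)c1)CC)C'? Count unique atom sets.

2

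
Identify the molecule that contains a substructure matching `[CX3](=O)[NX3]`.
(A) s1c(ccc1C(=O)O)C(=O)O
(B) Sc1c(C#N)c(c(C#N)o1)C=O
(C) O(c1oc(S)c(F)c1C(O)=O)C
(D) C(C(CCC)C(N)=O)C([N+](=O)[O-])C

[CX3](=O)[NX3] describes a carbonyl carbon bonded to a trivalent nitrogen (an amide).
(A) has a carboxylic acid group (-C(=O)OH) but the carbonyl is bonded to O, not to an NX3 nitrogen.
(B) has a nitrile (-C#N) but the nitrile N is NX1 (triple-bonded), not NX3.
(C) has a carboxylic acid group (-C(=O)OH) but the carbonyl is bonded to O, not to an NX3 nitrogen.
(D) contains a primary amide (-C(=O)NH2), which satisfies every atom and bond constraint.
So the answer is (D).

D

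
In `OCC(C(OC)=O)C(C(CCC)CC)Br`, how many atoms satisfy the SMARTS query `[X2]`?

Check the 15 heavy atoms by environment: 10× C (X4) → no; 1× C (X3) → no; 1× O (X1) → no; 2× O (X2) → match; 1× Br (X1) → no.
That gives 2 matching atoms.

2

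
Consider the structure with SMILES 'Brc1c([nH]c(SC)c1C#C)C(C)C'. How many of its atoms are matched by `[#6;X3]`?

4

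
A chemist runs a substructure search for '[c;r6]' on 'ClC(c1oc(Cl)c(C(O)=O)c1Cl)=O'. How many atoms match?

0

Check the 13 heavy atoms by environment: 1× o (aromatic, in 5-ring) → no; 4× c (aromatic, in 5-ring) → no; 3× Cl (acyclic) → no; 2× C (acyclic) → no; 3× O (acyclic) → no.
No environment satisfies the query, so 0 matching atoms.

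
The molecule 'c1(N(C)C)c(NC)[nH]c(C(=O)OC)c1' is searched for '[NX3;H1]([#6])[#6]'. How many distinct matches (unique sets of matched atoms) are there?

[NX3;H1]([#6])[#6] is the SMARTS for a secondary amine: a trivalent nitrogen with one H, bonded to two carbons.
Exactly one fragment in the molecule meets all constraints, giving 1 match.

1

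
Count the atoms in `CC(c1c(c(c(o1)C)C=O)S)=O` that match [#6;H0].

5

Check the 12 heavy atoms by environment: 1× o (aromatic, H0) → no; 4× c (aromatic, H0) → match; 1× S (H1) → no; 1× C (H1) → no; 2× O (H0) → no; 1× C (H0) → match; 2× C (H3) → no.
Summing the matching environments: 4 + 1 = 5 matching atoms.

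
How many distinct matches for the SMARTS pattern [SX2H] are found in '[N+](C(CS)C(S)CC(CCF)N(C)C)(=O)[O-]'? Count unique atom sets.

2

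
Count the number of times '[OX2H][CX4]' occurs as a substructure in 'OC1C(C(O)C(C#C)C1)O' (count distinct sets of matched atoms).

3

[OX2H][CX4] is the SMARTS for an aliphatic alcohol: a hydroxyl oxygen bound to an sp3 (X4) carbon.
The molecule carries 3 separate instances of a hydroxyl group (-OH) meeting every constraint; each maps to a distinct set of atoms, giving 3 matches.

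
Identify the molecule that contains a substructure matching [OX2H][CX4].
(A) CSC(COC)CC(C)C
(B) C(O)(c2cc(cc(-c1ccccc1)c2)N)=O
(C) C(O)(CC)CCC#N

C

[OX2H][CX4] describes a hydroxyl oxygen bound to an sp3 (X4) carbon (an aliphatic alcohol).
(A) has a methoxy ether (-OCH3) but the oxygen has H0 (ether), not H1.
(B) has a carboxylic acid group (-C(=O)OH) but the -OH is on a CX3 carbonyl carbon, not a CX4 carbon.
(C) contains a hydroxyl group (-OH), which satisfies every atom and bond constraint.
So the answer is (C).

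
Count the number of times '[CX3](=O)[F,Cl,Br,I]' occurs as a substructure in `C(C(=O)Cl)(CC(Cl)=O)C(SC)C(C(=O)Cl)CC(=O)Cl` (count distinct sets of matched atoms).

4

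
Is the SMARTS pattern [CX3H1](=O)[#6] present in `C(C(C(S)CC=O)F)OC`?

Yes

The pattern [CX3H1](=O)[#6] describes an sp2 carbon with one H, double-bonded to O and single-bonded to carbon — an aldehyde.
The molecule carries an aldehyde (-CHO), whose atoms satisfy every constraint of the query, so the pattern matches.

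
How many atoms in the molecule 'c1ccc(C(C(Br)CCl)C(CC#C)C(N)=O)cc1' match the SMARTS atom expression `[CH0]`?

2

The query [CH0] means: aliphatic carbon with no attached hydrogen.
Check the 18 heavy atoms by environment: 2× C (H2) → no; 4× C (H1) → no; 1× c (aromatic, H0) → no; 5× c (aromatic, H1) → no; 1× Br (H0) → no; 2× C (H0) → match; 1× Cl (H0) → no; 1× O (H0) → no; 1× N (H2) → no.
That gives 2 matching atoms.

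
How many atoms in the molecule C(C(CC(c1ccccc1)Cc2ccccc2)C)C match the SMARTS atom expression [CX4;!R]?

7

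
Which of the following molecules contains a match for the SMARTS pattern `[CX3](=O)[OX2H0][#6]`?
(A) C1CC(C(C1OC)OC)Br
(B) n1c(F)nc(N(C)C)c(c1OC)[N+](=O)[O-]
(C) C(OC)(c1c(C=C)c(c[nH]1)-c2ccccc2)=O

C

[CX3](=O)[OX2H0][#6] describes a carbonyl carbon bonded to an oxygen that is itself bonded to carbon (no H on that O) (an ester).
(A) has a methoxy ether (-OCH3) but the ether oxygen is not adjacent to a C=O carbon.
(B) has a methoxy ether (-OCH3) but the ether oxygen is not adjacent to a C=O carbon.
(C) contains a methyl-ester group (-C(=O)OCH3), which satisfies every atom and bond constraint.
So the answer is (C).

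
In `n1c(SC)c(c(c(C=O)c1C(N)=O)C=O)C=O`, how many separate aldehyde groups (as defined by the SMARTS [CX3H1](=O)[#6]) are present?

3

[CX3H1](=O)[#6] is the SMARTS for an aldehyde: an sp2 carbon with one H, double-bonded to O and single-bonded to carbon.
The molecule carries 3 separate instances of an aldehyde (-CHO) meeting every constraint; each maps to a distinct set of atoms, giving 3 matches.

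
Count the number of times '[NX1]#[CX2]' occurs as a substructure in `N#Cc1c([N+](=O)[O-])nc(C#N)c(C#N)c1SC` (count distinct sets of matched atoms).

[NX1]#[CX2] is the SMARTS for a nitrile: a nitrogen triple-bonded to a two-connected carbon.
The molecule carries 3 separate instances of a nitrile (-C#N) meeting every constraint; each maps to a distinct set of atoms, giving 3 matches.

3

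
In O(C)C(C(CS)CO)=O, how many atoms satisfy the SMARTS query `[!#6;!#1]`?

4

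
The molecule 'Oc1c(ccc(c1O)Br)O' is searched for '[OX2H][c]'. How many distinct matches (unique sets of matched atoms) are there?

3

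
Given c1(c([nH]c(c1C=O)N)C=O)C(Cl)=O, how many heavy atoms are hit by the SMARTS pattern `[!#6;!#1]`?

6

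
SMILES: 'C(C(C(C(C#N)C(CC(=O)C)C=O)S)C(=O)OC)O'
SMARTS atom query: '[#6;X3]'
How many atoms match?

3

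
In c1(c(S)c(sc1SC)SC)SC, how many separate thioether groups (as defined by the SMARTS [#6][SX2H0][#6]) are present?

3

[#6][SX2H0][#6] is the SMARTS for a thioether: an aliphatic sulfur bridging two carbons with no H on the sulfur.
The molecule carries 3 separate instances of a methylthio ether (-SCH3) meeting every constraint; each maps to a distinct set of atoms, giving 3 matches.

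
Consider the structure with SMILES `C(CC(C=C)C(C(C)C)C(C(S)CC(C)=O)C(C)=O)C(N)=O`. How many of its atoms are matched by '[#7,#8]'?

4

The query [#7,#8] means: nitrogen or oxygen (comma = OR).
Check the 22 heavy atoms by environment: 17× C → no; 3× O → match; 1× N → match; 1× S → no.
Summing the matching environments: 3 + 1 = 4 matching atoms.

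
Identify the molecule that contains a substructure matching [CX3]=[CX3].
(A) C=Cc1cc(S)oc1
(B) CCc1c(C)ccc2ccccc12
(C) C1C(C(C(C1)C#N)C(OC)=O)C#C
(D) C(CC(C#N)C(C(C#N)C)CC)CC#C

A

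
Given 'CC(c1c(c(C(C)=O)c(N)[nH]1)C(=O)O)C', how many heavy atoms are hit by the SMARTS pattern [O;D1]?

The query [O;D1] means: aliphatic oxygen bonded to exactly one heavy atom.
Check the 15 heavy atoms by environment: 1× n (aromatic, D2) → no; 4× c (aromatic, D3) → no; 1× N (D1) → no; 3× C (D3) → no; 3× O (D1) → match; 3× C (D1) → no.
That gives 3 matching atoms.

3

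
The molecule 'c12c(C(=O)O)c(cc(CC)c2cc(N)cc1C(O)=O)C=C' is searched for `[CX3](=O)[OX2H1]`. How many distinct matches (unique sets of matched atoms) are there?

2

[CX3](=O)[OX2H1] is the SMARTS for a carboxylic acid: an sp2 carbon double-bonded to O and single-bonded to an -OH oxygen.
The molecule carries 2 separate instances of a carboxylic acid group (-C(=O)OH) meeting every constraint; each maps to a distinct set of atoms, giving 2 matches.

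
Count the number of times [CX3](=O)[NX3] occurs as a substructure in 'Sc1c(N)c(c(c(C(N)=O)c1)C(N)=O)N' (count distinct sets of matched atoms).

2

[CX3](=O)[NX3] is the SMARTS for an amide: a carbonyl carbon bonded to a trivalent nitrogen.
The molecule carries 2 separate instances of a primary amide (-C(=O)NH2) meeting every constraint; each maps to a distinct set of atoms, giving 2 matches.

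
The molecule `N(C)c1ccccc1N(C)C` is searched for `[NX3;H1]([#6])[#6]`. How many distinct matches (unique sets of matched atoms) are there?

1

[NX3;H1]([#6])[#6] is the SMARTS for a secondary amine: a trivalent nitrogen with one H, bonded to two carbons.
Exactly one fragment in the molecule meets all constraints, giving 1 match.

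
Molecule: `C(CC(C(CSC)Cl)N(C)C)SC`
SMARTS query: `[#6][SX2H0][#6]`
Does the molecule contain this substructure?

Yes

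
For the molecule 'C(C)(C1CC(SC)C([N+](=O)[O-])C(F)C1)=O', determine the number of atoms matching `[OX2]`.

The query [OX2] means: aliphatic oxygen with two total connections — ether, hydroxyl, or ester single-bond O.
Check the 15 heavy atoms by environment: 8× C (X4) → no; 1× S (X2) → no; 1× N (charge +1, X3) → no; 1× O (charge -1, X1) → no; 2× O (X1) → no; 1× C (X3) → no; 1× F (X1) → no.
No environment satisfies the query, so 0 matching atoms.

0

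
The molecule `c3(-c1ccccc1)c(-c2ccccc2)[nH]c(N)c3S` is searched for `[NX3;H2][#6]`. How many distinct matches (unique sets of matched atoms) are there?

1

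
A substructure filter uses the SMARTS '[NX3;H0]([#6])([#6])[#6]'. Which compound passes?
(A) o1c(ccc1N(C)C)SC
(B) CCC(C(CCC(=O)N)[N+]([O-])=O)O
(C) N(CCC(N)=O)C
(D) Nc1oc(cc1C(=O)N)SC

[NX3;H0]([#6])([#6])[#6] describes a trivalent nitrogen with no H, bonded to three carbons (a tertiary amine).
(A) contains a dimethylamino group (-N(CH3)2), which satisfies every atom and bond constraint.
(B) has a primary amide (-C(=O)NH2) but the amide nitrogen has H2 and only one carbon neighbour.
(C) has an N-methylamino group (-NHCH3) but the nitrogen still has one H (H1), not H0.
(D) has a primary amino group (-NH2) but the nitrogen has H2, not H0 with three carbons.
So the answer is (A).

A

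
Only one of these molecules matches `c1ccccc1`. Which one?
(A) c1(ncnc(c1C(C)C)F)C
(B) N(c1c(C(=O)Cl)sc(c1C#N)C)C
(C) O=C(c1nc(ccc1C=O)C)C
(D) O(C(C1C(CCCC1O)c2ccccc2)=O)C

c1ccccc1 describes six aromatic carbons in a ring (a benzene ring).
(A) has a methyl group (-CH3) but no six-membered all-carbon aromatic ring is present.
(B) has a methyl group (-CH3) but no six-membered all-carbon aromatic ring is present.
(C) has a methyl group (-CH3) but no six-membered all-carbon aromatic ring is present.
(D) contains a phenyl ring, which satisfies every atom and bond constraint.
So the answer is (D).

D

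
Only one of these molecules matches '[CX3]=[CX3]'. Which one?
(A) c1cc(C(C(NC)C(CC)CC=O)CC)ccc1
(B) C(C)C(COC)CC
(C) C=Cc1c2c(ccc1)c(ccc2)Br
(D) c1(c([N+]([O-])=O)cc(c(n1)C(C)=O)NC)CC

C

[CX3]=[CX3] describes a non-aromatic C=C double bond between two sp2 carbons (an alkene).
(A) has an ethyl group (-CH2CH3) but its C-C bond is a single bond between CX4 carbons, not CX3=CX3.
(B) has an ethyl group (-CH2CH3) but its C-C bond is a single bond between CX4 carbons, not CX3=CX3.
(C) contains a vinyl group (-CH=CH2), which satisfies every atom and bond constraint.
(D) has an ethyl group (-CH2CH3) but its C-C bond is a single bond between CX4 carbons, not CX3=CX3.
So the answer is (C).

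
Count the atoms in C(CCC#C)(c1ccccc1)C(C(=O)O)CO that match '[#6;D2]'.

The query [#6;D2] means: any carbon bonded to exactly two heavy atoms.
Check the 17 heavy atoms by environment: 4× C (D2) → match; 3× C (D3) → no; 3× O (D1) → no; 1× C (D1) → no; 1× c (aromatic, D3) → no; 5× c (aromatic, D2) → match.
Summing the matching environments: 4 + 5 = 9 matching atoms.

9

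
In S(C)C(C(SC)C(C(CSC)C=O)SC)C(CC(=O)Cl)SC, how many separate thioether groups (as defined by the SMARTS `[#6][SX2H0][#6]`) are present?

5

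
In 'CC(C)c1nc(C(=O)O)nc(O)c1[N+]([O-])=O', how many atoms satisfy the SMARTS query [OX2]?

2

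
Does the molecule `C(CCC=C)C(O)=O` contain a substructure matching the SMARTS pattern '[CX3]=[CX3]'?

Yes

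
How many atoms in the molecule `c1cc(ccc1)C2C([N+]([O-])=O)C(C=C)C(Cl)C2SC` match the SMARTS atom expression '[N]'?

The query [N] means: uppercase N matches aliphatic (non-aromatic) nitrogen only.
Check the 19 heavy atoms by environment: 8× C → no; 6× c (aromatic) → no; 1× Cl → no; 1× S → no; 1× N (charge +1) → match; 1× O (charge -1) → no; 1× O → no.
That gives 1 matching atom.

1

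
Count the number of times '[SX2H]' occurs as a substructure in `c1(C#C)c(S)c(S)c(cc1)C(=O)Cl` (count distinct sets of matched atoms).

[SX2H] is the SMARTS for a thiol: an aliphatic sulfur with two connections, one being H.
The molecule carries 2 separate instances of a thiol (-SH) meeting every constraint; each maps to a distinct set of atoms, giving 2 matches.

2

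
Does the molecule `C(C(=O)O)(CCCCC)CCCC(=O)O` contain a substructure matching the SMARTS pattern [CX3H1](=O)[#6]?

No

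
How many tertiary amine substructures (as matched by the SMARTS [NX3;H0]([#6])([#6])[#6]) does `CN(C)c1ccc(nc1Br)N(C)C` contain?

2

[NX3;H0]([#6])([#6])[#6] is the SMARTS for a tertiary amine: a trivalent nitrogen with no H, bonded to three carbons.
The molecule carries 2 separate instances of a dimethylamino group (-N(CH3)2) meeting every constraint; each maps to a distinct set of atoms, giving 2 matches.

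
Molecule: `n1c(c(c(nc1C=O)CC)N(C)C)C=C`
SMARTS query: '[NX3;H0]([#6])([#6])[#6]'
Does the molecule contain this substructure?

The pattern [NX3;H0]([#6])([#6])[#6] describes a trivalent nitrogen with no H, bonded to three carbons — a tertiary amine.
The molecule carries a dimethylamino group (-N(CH3)2), whose atoms satisfy every constraint of the query, so the pattern matches.

Yes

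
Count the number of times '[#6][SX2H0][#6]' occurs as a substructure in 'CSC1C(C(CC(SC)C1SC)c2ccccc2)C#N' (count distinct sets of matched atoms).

3

[#6][SX2H0][#6] is the SMARTS for a thioether: an aliphatic sulfur bridging two carbons with no H on the sulfur.
The molecule carries 3 separate instances of a methylthio ether (-SCH3) meeting every constraint; each maps to a distinct set of atoms, giving 3 matches.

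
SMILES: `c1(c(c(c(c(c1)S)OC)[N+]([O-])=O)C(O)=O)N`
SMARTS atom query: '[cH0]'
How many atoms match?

Check the 16 heavy atoms by environment: 5× c (aromatic, H0) → match; 1× c (aromatic, H1) → no; 1× N (H2) → no; 1× C (H0) → no; 3× O (H0) → no; 1× O (H1) → no; 1× S (H1) → no; 1× N (charge +1, H0) → no; 1× O (charge -1, H0) → no; 1× C (H3) → no.
That gives 5 matching atoms.

5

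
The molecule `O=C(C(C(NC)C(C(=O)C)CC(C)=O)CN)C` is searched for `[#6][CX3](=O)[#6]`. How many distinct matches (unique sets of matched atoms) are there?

3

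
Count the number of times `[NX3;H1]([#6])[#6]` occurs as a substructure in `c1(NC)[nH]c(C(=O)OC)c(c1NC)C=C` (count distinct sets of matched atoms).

2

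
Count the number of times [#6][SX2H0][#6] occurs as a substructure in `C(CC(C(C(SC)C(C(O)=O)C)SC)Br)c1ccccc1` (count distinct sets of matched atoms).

2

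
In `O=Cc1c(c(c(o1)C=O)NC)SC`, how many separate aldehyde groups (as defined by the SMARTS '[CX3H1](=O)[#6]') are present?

[CX3H1](=O)[#6] is the SMARTS for an aldehyde: an sp2 carbon with one H, double-bonded to O and single-bonded to carbon.
The molecule carries 2 separate instances of an aldehyde (-CHO) meeting every constraint; each maps to a distinct set of atoms, giving 2 matches.

2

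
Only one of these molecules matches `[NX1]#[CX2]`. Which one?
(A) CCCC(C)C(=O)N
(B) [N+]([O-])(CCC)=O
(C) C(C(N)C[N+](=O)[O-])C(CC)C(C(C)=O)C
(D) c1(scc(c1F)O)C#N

[NX1]#[CX2] describes a nitrogen triple-bonded to a two-connected carbon (a nitrile).
(A) has a primary amide (-C(=O)NH2) but the nitrogen is NX3, not NX1.
(B) has a nitro group (-[N+](=O)[O-]) but there is no C#N triple bond.
(C) has a primary amino group (-NH2) but the nitrogen is NX3 (three connections), not NX1 triple-bonded.
(D) contains a nitrile (-C#N), which satisfies every atom and bond constraint.
So the answer is (D).

D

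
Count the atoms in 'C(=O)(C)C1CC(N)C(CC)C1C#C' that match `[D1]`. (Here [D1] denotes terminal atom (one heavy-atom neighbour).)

5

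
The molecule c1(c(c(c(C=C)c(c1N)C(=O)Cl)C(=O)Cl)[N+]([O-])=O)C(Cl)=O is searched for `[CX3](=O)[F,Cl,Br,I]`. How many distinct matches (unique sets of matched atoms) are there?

3

[CX3](=O)[F,Cl,Br,I] is the SMARTS for an acyl halide: a carbonyl carbon bonded to a halogen.
The molecule carries 3 separate instances of an acyl chloride (-C(=O)Cl) meeting every constraint; each maps to a distinct set of atoms, giving 3 matches.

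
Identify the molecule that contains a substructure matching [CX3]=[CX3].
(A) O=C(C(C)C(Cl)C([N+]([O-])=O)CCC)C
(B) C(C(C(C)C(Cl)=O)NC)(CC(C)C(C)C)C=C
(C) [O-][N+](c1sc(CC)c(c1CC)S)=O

[CX3]=[CX3] describes a non-aromatic C=C double bond between two sp2 carbons (an alkene).
(A) has an ethyl group (-CH2CH3) but its C-C bond is a single bond between CX4 carbons, not CX3=CX3.
(B) contains a vinyl group (-CH=CH2), which satisfies every atom and bond constraint.
(C) has an ethyl group (-CH2CH3) but its C-C bond is a single bond between CX4 carbons, not CX3=CX3.
So the answer is (B).

B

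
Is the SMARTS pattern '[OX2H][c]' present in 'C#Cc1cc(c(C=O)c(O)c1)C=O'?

Yes

The pattern [OX2H][c] describes a hydroxyl oxygen attached to an aromatic carbon — a phenol.
The molecule carries a hydroxyl group (-OH), whose atoms satisfy every constraint of the query, so the pattern matches.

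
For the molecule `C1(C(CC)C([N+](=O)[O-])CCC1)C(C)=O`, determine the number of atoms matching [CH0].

Check the 14 heavy atoms by environment: 4× C (H2) → no; 3× C (H1) → no; 1× C (H0) → match; 2× O (H0) → no; 2× C (H3) → no; 1× N (charge +1, H0) → no; 1× O (charge -1, H0) → no.
That gives 1 matching atom.

1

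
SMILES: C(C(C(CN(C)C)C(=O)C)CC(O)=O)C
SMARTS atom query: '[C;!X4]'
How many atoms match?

2

Check the 15 heavy atoms by environment: 9× C (X4) → no; 2× C (X3) → match; 2× O (X1) → no; 1× O (X2) → no; 1× N (X3) → no.
That gives 2 matching atoms.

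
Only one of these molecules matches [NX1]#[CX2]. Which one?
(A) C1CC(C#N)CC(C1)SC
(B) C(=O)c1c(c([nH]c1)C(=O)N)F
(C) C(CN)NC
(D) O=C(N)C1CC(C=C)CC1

A

[NX1]#[CX2] describes a nitrogen triple-bonded to a two-connected carbon (a nitrile).
(A) contains a nitrile (-C#N), which satisfies every atom and bond constraint.
(B) has a primary amide (-C(=O)NH2) but the nitrogen is NX3, not NX1.
(C) has a primary amino group (-NH2) but the nitrogen is NX3 (three connections), not NX1 triple-bonded.
(D) has a primary amide (-C(=O)NH2) but the nitrogen is NX3, not NX1.
So the answer is (A).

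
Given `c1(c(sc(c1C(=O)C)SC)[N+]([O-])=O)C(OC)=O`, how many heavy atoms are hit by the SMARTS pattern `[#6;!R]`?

The query [#6;!R] means: carbon not in any ring.
Check the 17 heavy atoms by environment: 1× s (aromatic, in 5-ring) → no; 4× c (aromatic, in 5-ring) → no; 5× C (acyclic) → match; 4× O (acyclic) → no; 1× S (acyclic) → no; 1× N (charge +1, acyclic) → no; 1× O (charge -1, acyclic) → no.
That gives 5 matching atoms.

5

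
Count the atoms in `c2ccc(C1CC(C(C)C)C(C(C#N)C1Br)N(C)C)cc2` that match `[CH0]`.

The query [CH0] means: aliphatic carbon with no attached hydrogen.
Check the 21 heavy atoms by environment: 6× C (H1) → no; 1× C (H2) → no; 1× Br (H0) → no; 1× c (aromatic, H0) → no; 5× c (aromatic, H1) → no; 1× C (H0) → match; 2× N (H0) → no; 4× C (H3) → no.
That gives 1 matching atom.

1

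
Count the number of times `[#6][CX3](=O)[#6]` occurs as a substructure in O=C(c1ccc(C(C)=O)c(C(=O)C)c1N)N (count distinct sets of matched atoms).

2

[#6][CX3](=O)[#6] is the SMARTS for a ketone: a carbonyl carbon (no H) flanked by two carbons.
The molecule carries 2 separate instances of an acetyl/ketone group (-C(=O)CH3) meeting every constraint; each maps to a distinct set of atoms, giving 2 matches.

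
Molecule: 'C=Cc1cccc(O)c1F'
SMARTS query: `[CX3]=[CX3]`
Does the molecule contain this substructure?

The pattern [CX3]=[CX3] describes a non-aromatic C=C double bond between two sp2 carbons — an alkene.
The molecule carries a vinyl group (-CH=CH2), whose atoms satisfy every constraint of the query, so the pattern matches.

Yes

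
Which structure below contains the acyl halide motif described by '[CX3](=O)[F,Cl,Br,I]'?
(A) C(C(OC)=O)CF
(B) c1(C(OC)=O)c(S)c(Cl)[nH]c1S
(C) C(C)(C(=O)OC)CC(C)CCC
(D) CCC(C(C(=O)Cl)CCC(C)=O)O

[CX3](=O)[F,Cl,Br,I] describes a carbonyl carbon bonded to a halogen (an acyl halide).
(A) has a methyl-ester group (-C(=O)OCH3) but the carbonyl is bonded to -O-C, not to a halogen.
(B) has a chloro substituent but the Cl is not on a carbonyl carbon.
(C) has a methyl-ester group (-C(=O)OCH3) but the carbonyl is bonded to -O-C, not to a halogen.
(D) contains an acyl chloride (-C(=O)Cl), which satisfies every atom and bond constraint.
So the answer is (D).

D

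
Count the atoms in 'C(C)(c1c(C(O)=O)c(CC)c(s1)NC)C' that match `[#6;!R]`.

The query [#6;!R] means: carbon not in any ring.
Check the 15 heavy atoms by environment: 1× s (aromatic, in 5-ring) → no; 4× c (aromatic, in 5-ring) → no; 7× C (acyclic) → match; 2× O (acyclic) → no; 1× N (acyclic) → no.
That gives 7 matching atoms.

7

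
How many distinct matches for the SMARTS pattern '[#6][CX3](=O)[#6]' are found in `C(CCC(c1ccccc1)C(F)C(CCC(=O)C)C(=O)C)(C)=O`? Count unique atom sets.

3

[#6][CX3](=O)[#6] is the SMARTS for a ketone: a carbonyl carbon (no H) flanked by two carbons.
The molecule carries 3 separate instances of an acetyl/ketone group (-C(=O)CH3) meeting every constraint; each maps to a distinct set of atoms, giving 3 matches.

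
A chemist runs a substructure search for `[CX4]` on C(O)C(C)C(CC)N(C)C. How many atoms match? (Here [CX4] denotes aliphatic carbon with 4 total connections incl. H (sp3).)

Check the 10 heavy atoms by environment: 8× C (X4) → match; 1× N (X3) → no; 1× O (X2) → no.
That gives 8 matching atoms.

8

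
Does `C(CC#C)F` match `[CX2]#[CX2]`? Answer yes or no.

Yes

The pattern [CX2]#[CX2] describes a carbon-carbon triple bond — an alkyne.
The molecule carries an ethynyl group (-C#CH), whose atoms satisfy every constraint of the query, so the pattern matches.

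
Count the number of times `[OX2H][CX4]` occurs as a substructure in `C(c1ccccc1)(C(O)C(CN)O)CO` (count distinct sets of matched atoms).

[OX2H][CX4] is the SMARTS for an aliphatic alcohol: a hydroxyl oxygen bound to an sp3 (X4) carbon.
The molecule carries 3 separate instances of a hydroxyl group (-OH) meeting every constraint; each maps to a distinct set of atoms, giving 3 matches.

3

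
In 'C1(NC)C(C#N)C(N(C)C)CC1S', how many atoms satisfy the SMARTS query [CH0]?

1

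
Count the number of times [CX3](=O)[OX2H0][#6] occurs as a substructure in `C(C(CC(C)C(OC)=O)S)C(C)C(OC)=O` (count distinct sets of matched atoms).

2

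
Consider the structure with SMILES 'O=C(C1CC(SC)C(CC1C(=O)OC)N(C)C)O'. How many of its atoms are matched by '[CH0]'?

2

Check the 18 heavy atoms by environment: 2× C (H2) → no; 4× C (H1) → no; 2× C (H0) → match; 3× O (H0) → no; 1× O (H1) → no; 1× S (H0) → no; 4× C (H3) → no; 1× N (H0) → no.
That gives 2 matching atoms.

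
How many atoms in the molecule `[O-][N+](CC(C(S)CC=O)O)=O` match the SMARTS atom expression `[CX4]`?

4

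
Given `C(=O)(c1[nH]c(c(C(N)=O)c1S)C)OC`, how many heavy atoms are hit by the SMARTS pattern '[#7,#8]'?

Check the 14 heavy atoms by environment: 1× n (aromatic) → match; 4× c (aromatic) → no; 4× C → no; 3× O → match; 1× N → match; 1× S → no.
Summing the matching environments: 1 + 3 + 1 = 5 matching atoms.

5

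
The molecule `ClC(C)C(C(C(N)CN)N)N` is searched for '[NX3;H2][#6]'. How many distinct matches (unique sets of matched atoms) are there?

4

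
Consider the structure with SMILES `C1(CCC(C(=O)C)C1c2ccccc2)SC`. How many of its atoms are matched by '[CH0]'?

1

The query [CH0] means: aliphatic carbon with no attached hydrogen.
Check the 16 heavy atoms by environment: 2× C (H2) → no; 3× C (H1) → no; 1× C (H0) → match; 1× O (H0) → no; 2× C (H3) → no; 1× S (H0) → no; 1× c (aromatic, H0) → no; 5× c (aromatic, H1) → no.
That gives 1 matching atom.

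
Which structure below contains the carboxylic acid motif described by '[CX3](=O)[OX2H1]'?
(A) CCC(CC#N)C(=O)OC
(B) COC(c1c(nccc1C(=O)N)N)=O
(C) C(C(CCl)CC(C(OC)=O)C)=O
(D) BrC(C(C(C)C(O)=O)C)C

D

[CX3](=O)[OX2H1] describes an sp2 carbon double-bonded to O and single-bonded to an -OH oxygen (a carboxylic acid).
(A) has a methyl-ester group (-C(=O)OCH3) but the singly-bonded O has no H (OX2H0, not OX2H1).
(B) has a methyl-ester group (-C(=O)OCH3) but the singly-bonded O has no H (OX2H0, not OX2H1).
(C) has a methyl-ester group (-C(=O)OCH3) but the singly-bonded O has no H (OX2H0, not OX2H1).
(D) contains a carboxylic acid group (-C(=O)OH), which satisfies every atom and bond constraint.
So the answer is (D).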